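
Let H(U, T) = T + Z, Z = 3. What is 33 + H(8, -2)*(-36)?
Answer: -3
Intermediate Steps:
H(U, T) = 3 + T (H(U, T) = T + 3 = 3 + T)
33 + H(8, -2)*(-36) = 33 + (3 - 2)*(-36) = 33 + 1*(-36) = 33 - 36 = -3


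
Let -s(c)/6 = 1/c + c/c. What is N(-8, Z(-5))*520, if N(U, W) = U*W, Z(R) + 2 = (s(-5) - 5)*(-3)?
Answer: -113984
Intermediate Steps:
s(c) = -6 - 6/c (s(c) = -6*(1/c + c/c) = -6*(1/c + 1) = -6*(1 + 1/c) = -6 - 6/c)
Z(R) = 137/5 (Z(R) = -2 + ((-6 - 6/(-5)) - 5)*(-3) = -2 + ((-6 - 6*(-⅕)) - 5)*(-3) = -2 + ((-6 + 6/5) - 5)*(-3) = -2 + (-24/5 - 5)*(-3) = -2 - 49/5*(-3) = -2 + 147/5 = 137/5)
N(-8, Z(-5))*520 = -8*137/5*520 = -1096/5*520 = -113984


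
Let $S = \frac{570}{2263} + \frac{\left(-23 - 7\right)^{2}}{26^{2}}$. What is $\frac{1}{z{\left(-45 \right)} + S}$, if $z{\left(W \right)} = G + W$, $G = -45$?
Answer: $- \frac{382447}{33814725} \approx -0.01131$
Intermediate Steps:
$z{\left(W \right)} = -45 + W$
$S = \frac{605505}{382447}$ ($S = 570 \cdot \frac{1}{2263} + \frac{\left(-30\right)^{2}}{676} = \frac{570}{2263} + 900 \cdot \frac{1}{676} = \frac{570}{2263} + \frac{225}{169} = \frac{605505}{382447} \approx 1.5832$)
$\frac{1}{z{\left(-45 \right)} + S} = \frac{1}{\left(-45 - 45\right) + \frac{605505}{382447}} = \frac{1}{-90 + \frac{605505}{382447}} = \frac{1}{- \frac{33814725}{382447}} = - \frac{382447}{33814725}$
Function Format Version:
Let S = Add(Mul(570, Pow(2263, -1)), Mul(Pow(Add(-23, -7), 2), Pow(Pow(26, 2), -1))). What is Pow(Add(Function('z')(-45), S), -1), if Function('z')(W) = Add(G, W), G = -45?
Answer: Rational(-382447, 33814725) ≈ -0.011310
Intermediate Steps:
Function('z')(W) = Add(-45, W)
S = Rational(605505, 382447) (S = Add(Mul(570, Rational(1, 2263)), Mul(Pow(-30, 2), Pow(676, -1))) = Add(Rational(570, 2263), Mul(900, Rational(1, 676))) = Add(Rational(570, 2263), Rational(225, 169)) = Rational(605505, 382447) ≈ 1.5832)
Pow(Add(Function('z')(-45), S), -1) = Pow(Add(Add(-45, -45), Rational(605505, 382447)), -1) = Pow(Add(-90, Rational(605505, 382447)), -1) = Pow(Rational(-33814725, 382447), -1) = Rational(-382447, 33814725)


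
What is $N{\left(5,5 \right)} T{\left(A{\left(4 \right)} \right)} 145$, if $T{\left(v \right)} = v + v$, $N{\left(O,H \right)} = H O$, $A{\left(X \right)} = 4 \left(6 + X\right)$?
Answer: $290000$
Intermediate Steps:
$A{\left(X \right)} = 24 + 4 X$
$T{\left(v \right)} = 2 v$
$N{\left(5,5 \right)} T{\left(A{\left(4 \right)} \right)} 145 = 5 \cdot 5 \cdot 2 \left(24 + 4 \cdot 4\right) 145 = 25 \cdot 2 \left(24 + 16\right) 145 = 25 \cdot 2 \cdot 40 \cdot 145 = 25 \cdot 80 \cdot 145 = 2000 \cdot 145 = 290000$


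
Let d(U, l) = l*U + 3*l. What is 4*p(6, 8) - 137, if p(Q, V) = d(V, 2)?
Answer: -49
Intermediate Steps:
d(U, l) = 3*l + U*l (d(U, l) = U*l + 3*l = 3*l + U*l)
p(Q, V) = 6 + 2*V (p(Q, V) = 2*(3 + V) = 6 + 2*V)
4*p(6, 8) - 137 = 4*(6 + 2*8) - 137 = 4*(6 + 16) - 137 = 4*22 - 137 = 88 - 137 = -49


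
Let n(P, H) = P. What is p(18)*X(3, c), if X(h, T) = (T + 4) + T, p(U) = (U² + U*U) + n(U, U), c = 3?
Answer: 6660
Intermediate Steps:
p(U) = U + 2*U² (p(U) = (U² + U*U) + U = (U² + U²) + U = 2*U² + U = U + 2*U²)
X(h, T) = 4 + 2*T (X(h, T) = (4 + T) + T = 4 + 2*T)
p(18)*X(3, c) = (18*(1 + 2*18))*(4 + 2*3) = (18*(1 + 36))*(4 + 6) = (18*37)*10 = 666*10 = 6660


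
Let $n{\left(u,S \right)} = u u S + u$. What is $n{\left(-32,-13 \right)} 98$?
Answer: $-1307712$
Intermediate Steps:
$n{\left(u,S \right)} = u + S u^{2}$ ($n{\left(u,S \right)} = u^{2} S + u = S u^{2} + u = u + S u^{2}$)
$n{\left(-32,-13 \right)} 98 = - 32 \left(1 - -416\right) 98 = - 32 \left(1 + 416\right) 98 = \left(-32\right) 417 \cdot 98 = \left(-13344\right) 98 = -1307712$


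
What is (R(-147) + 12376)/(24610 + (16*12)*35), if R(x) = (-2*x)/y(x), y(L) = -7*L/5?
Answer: 43321/109655 ≈ 0.39507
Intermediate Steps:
y(L) = -7*L/5
R(x) = 10/7 (R(x) = (-2*x)/((-7*x/5)) = (-2*x)*(-5/(7*x)) = 10/7)
(R(-147) + 12376)/(24610 + (16*12)*35) = (10/7 + 12376)/(24610 + (16*12)*35) = 86642/(7*(24610 + 192*35)) = 86642/(7*(24610 + 6720)) = (86642/7)/31330 = (86642/7)*(1/31330) = 43321/109655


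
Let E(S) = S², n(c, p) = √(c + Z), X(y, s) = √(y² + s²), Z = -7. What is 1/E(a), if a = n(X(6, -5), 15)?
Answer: 7/12 + √61/12 ≈ 1.2342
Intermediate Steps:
X(y, s) = √(s² + y²)
n(c, p) = √(-7 + c) (n(c, p) = √(c - 7) = √(-7 + c))
a = √(-7 + √61) (a = √(-7 + √((-5)² + 6²)) = √(-7 + √(25 + 36)) = √(-7 + √61) ≈ 0.90014)
1/E(a) = 1/((√(-7 + √61))²) = 1/(-7 + √61)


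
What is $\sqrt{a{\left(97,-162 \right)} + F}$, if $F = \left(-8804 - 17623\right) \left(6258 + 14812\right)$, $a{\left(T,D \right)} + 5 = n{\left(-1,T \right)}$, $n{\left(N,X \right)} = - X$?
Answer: $4 i \sqrt{34801062} \approx 23597.0 i$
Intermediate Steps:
$a{\left(T,D \right)} = -5 - T$
$F = -556816890$ ($F = \left(-26427\right) 21070 = -556816890$)
$\sqrt{a{\left(97,-162 \right)} + F} = \sqrt{\left(-5 - 97\right) - 556816890} = \sqrt{-102 - 556816890} = \sqrt{-556816992} = 4 i \sqrt{34801062}$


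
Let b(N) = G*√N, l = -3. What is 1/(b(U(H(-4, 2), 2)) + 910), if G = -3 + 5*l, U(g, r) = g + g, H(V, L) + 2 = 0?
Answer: 455/414698 + 9*I/207349 ≈ 0.0010972 + 4.3405e-5*I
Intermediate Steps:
H(V, L) = -2 (H(V, L) = -2 + 0 = -2)
U(g, r) = 2*g
G = -18 (G = -3 + 5*(-3) = -3 - 15 = -18)
b(N) = -18*√N
1/(b(U(H(-4, 2), 2)) + 910) = 1/(-18*2*I + 910) = 1/(-36*I + 910) = 1/(910 - 36*I) = (910 + 36*I)/829396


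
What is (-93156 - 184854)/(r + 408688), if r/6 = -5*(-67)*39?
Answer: -139005/243539 ≈ -0.57077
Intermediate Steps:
r = 78390 (r = 6*(-5*(-67)*39) = 6*(335*39) = 6*13065 = 78390)
(-93156 - 184854)/(r + 408688) = (-93156 - 184854)/(78390 + 408688) = -278010/487078 = -278010*1/487078 = -139005/243539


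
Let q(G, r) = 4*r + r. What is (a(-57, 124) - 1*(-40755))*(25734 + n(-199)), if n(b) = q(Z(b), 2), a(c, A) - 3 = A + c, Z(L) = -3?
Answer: 1050998800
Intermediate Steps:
a(c, A) = 3 + A + c (a(c, A) = 3 + (A + c) = 3 + A + c)
q(G, r) = 5*r
n(b) = 10 (n(b) = 5*2 = 10)
(a(-57, 124) - 1*(-40755))*(25734 + n(-199)) = ((3 + 124 - 57) - 1*(-40755))*(25734 + 10) = (70 + 40755)*25744 = 40825*25744 = 1050998800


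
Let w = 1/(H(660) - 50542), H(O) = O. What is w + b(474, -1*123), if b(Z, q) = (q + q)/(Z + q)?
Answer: -4090441/5836194 ≈ -0.70087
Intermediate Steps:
b(Z, q) = 2*q/(Z + q) (b(Z, q) = (2*q)/(Z + q) = 2*q/(Z + q))
w = -1/49882 (w = 1/(660 - 50542) = 1/(-49882) = -1/49882 ≈ -2.0047e-5)
w + b(474, -1*123) = -1/49882 + 2*(-1*123)/(474 - 1*123) = -1/49882 + 2*(-123)/(474 - 123) = -1/49882 + 2*(-123)/351 = -1/49882 + 2*(-123)*(1/351) = -1/49882 - 82/117 = -4090441/5836194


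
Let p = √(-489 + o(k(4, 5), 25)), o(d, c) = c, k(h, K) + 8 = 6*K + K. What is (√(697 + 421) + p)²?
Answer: 654 + 8*I*√32422 ≈ 654.0 + 1440.5*I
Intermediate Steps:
k(h, K) = -8 + 7*K (k(h, K) = -8 + (6*K + K) = -8 + 7*K)
p = 4*I*√29 (p = √(-489 + 25) = √(-464) = 4*I*√29 ≈ 21.541*I)
(√(697 + 421) + p)² = (√(697 + 421) + 4*I*√29)² = (√1118 + 4*I*√29)²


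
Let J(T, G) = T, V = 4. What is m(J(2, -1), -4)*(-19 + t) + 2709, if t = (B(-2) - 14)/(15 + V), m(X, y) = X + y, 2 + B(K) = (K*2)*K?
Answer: 52209/19 ≈ 2747.8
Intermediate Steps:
B(K) = -2 + 2*K**2 (B(K) = -2 + (K*2)*K = -2 + (2*K)*K = -2 + 2*K**2)
t = -8/19 (t = ((-2 + 2*(-2)**2) - 14)/(15 + 4) = ((-2 + 2*4) - 14)/19 = ((-2 + 8) - 14)*(1/19) = (6 - 14)*(1/19) = -8*1/19 = -8/19 ≈ -0.42105)
m(J(2, -1), -4)*(-19 + t) + 2709 = (2 - 4)*(-19 - 8/19) + 2709 = -2*(-369/19) + 2709 = 738/19 + 2709 = 52209/19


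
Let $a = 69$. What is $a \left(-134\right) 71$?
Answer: $-656466$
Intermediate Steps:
$a \left(-134\right) 71 = 69 \left(-134\right) 71 = \left(-9246\right) 71 = -656466$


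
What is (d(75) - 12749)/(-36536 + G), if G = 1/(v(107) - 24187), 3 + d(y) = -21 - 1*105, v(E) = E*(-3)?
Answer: 315614024/895424289 ≈ 0.35247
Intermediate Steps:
v(E) = -3*E
d(y) = -129 (d(y) = -3 + (-21 - 1*105) = -3 + (-21 - 105) = -3 - 126 = -129)
G = -1/24508 (G = 1/(-3*107 - 24187) = 1/(-321 - 24187) = 1/(-24508) = -1/24508 ≈ -4.0803e-5)
(d(75) - 12749)/(-36536 + G) = (-129 - 12749)/(-36536 - 1/24508) = -12878/(-895424289/24508) = -12878*(-24508/895424289) = 315614024/895424289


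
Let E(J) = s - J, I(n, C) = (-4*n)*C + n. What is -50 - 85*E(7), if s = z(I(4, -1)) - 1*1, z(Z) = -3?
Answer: 885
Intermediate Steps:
I(n, C) = n - 4*C*n (I(n, C) = -4*C*n + n = n - 4*C*n)
s = -4 (s = -3 - 1*1 = -3 - 1 = -4)
E(J) = -4 - J
-50 - 85*E(7) = -50 - 85*(-4 - 1*7) = -50 - 85*(-4 - 7) = -50 - 85*(-11) = -50 + 935 = 885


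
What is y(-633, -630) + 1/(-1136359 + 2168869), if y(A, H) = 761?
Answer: 785740111/1032510 ≈ 761.00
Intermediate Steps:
y(-633, -630) + 1/(-1136359 + 2168869) = 761 + 1/(-1136359 + 2168869) = 761 + 1/1032510 = 785740111/1032510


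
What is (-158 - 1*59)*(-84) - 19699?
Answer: -1471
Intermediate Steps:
(-158 - 1*59)*(-84) - 19699 = (-158 - 59)*(-84) - 19699 = -217*(-84) - 19699 = 18228 - 19699 = -1471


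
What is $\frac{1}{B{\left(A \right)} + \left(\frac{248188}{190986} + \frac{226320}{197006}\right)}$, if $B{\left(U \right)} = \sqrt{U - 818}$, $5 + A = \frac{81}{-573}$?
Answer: $\frac{20687648214355924707609}{7006012464657523491631312} - \frac{88479363489342426441 i \sqrt{7507255}}{7006012464657523491631312} \approx 0.0029528 - 0.034603 i$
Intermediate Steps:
$A = - \frac{982}{191}$ ($A = -5 + \frac{81}{-573} = -5 + 81 \left(- \frac{1}{573}\right) = -5 - \frac{27}{191} = - \frac{982}{191} \approx -5.1414$)
$B{\left(U \right)} = \sqrt{-818 + U}$
$\frac{1}{B{\left(A \right)} + \left(\frac{248188}{190986} + \frac{226320}{197006}\right)} = \frac{1}{\sqrt{-818 - \frac{982}{191}} + \left(\frac{248188}{190986} + \frac{226320}{197006}\right)} = \frac{1}{\sqrt{- \frac{157220}{191}} + \left(248188 \cdot \frac{1}{190986} + 226320 \cdot \frac{1}{197006}\right)} = \frac{1}{\frac{2 i \sqrt{7507255}}{191} + \left(\frac{124094}{95493} + \frac{113160}{98503}\right)} = \frac{1}{\frac{2 i \sqrt{7507255}}{191} + \frac{23029619162}{9406346979}} = \frac{1}{\frac{23029619162}{9406346979} + \frac{2 i \sqrt{7507255}}{191}}$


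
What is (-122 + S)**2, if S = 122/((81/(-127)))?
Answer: 643941376/6561 ≈ 98147.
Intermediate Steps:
S = -15494/81 (S = 122/((81*(-1/127))) = 122/(-81/127) = 122*(-127/81) = -15494/81 ≈ -191.28)
(-122 + S)**2 = (-122 - 15494/81)**2 = (-25376/81)**2 = 643941376/6561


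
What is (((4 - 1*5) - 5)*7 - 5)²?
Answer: 2209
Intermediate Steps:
(((4 - 1*5) - 5)*7 - 5)² = (((4 - 5) - 5)*7 - 5)² = ((-1 - 5)*7 - 5)² = (-6*7 - 5)² = (-42 - 5)² = (-47)² = 2209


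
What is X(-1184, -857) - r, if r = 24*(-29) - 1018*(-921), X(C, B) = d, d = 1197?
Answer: -935685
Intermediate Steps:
X(C, B) = 1197
r = 936882 (r = -696 + 937578 = 936882)
X(-1184, -857) - r = 1197 - 1*936882 = 1197 - 936882 = -935685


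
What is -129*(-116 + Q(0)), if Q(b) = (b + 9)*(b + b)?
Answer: 14964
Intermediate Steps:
Q(b) = 2*b*(9 + b) (Q(b) = (9 + b)*(2*b) = 2*b*(9 + b))
-129*(-116 + Q(0)) = -129*(-116 + 2*0*(9 + 0)) = -129*(-116 + 2*0*9) = -129*(-116 + 0) = -129*(-116) = 14964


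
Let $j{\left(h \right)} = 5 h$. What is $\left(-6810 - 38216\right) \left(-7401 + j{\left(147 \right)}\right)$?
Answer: $300143316$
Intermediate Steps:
$\left(-6810 - 38216\right) \left(-7401 + j{\left(147 \right)}\right) = \left(-6810 - 38216\right) \left(-7401 + 5 \cdot 147\right) = - 45026 \left(-7401 + 735\right) = \left(-45026\right) \left(-6666\right) = 300143316$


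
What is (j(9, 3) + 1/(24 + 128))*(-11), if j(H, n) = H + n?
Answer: -20075/152 ≈ -132.07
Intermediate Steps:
(j(9, 3) + 1/(24 + 128))*(-11) = ((9 + 3) + 1/(24 + 128))*(-11) = (12 + 1/152)*(-11) = (1825/152)*(-11) = -20075/152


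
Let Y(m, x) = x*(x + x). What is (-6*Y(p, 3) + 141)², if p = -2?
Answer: 1089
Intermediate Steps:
Y(m, x) = 2*x² (Y(m, x) = x*(2*x) = 2*x²)
(-6*Y(p, 3) + 141)² = (-12*3² + 141)² = (-12*9 + 141)² = (-6*18 + 141)² = (-108 + 141)² = 33² = 1089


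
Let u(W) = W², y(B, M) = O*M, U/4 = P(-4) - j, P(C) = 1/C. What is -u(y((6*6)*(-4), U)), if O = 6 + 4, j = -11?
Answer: -184900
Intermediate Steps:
O = 10
U = 43 (U = 4*(1/(-4) - 1*(-11)) = 4*(-¼ + 11) = 4*(43/4) = 43)
y(B, M) = 10*M
-u(y((6*6)*(-4), U)) = -(10*43)² = -1*430² = -1*184900 = -184900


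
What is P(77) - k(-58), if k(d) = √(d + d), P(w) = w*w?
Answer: 5929 - 2*I*√29 ≈ 5929.0 - 10.77*I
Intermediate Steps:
P(w) = w²
k(d) = √2*√d (k(d) = √(2*d) = √2*√d)
P(77) - k(-58) = 77² - √2*√(-58) = 5929 - √2*I*√58 = 5929 - 2*I*√29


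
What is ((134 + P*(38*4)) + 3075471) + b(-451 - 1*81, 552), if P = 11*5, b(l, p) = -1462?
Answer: 3082503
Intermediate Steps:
P = 55
((134 + P*(38*4)) + 3075471) + b(-451 - 1*81, 552) = ((134 + 55*(38*4)) + 3075471) - 1462 = ((134 + 55*152) + 3075471) - 1462 = ((134 + 8360) + 3075471) - 1462 = (8494 + 3075471) - 1462 = 3083965 - 1462 = 3082503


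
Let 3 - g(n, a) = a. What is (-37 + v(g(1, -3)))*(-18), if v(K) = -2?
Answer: 702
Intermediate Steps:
g(n, a) = 3 - a
(-37 + v(g(1, -3)))*(-18) = (-37 - 2)*(-18) = -39*(-18) = 702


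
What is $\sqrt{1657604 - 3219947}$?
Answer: $i \sqrt{1562343} \approx 1249.9 i$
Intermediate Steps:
$\sqrt{1657604 - 3219947} = \sqrt{-1562343} = i \sqrt{1562343}$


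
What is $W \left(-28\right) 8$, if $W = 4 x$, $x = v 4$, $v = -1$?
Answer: $3584$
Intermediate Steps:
$x = -4$ ($x = \left(-1\right) 4 = -4$)
$W = -16$ ($W = 4 \left(-4\right) = -16$)
$W \left(-28\right) 8 = \left(-16\right) \left(-28\right) 8 = 448 \cdot 8 = 3584$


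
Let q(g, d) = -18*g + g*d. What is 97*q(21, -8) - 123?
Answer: -53085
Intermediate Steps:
q(g, d) = -18*g + d*g
97*q(21, -8) - 123 = 97*(21*(-18 - 8)) - 123 = 97*(21*(-26)) - 123 = 97*(-546) - 123 = -52962 - 123 = -53085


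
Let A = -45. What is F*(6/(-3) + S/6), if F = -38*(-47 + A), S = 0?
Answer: -6992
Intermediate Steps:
F = 3496 (F = -38*(-47 - 45) = -38*(-92) = 3496)
F*(6/(-3) + S/6) = 3496*(6/(-3) + 0/6) = 3496*(6*(-⅓) + 0*(⅙)) = 3496*(-2 + 0) = 3496*(-2) = -6992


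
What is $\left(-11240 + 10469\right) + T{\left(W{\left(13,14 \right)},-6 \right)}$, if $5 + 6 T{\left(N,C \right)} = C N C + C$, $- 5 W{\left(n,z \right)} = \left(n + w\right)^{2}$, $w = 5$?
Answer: $- \frac{34849}{30} \approx -1161.6$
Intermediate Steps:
$W{\left(n,z \right)} = - \frac{\left(5 + n\right)^{2}}{5}$ ($W{\left(n,z \right)} = - \frac{\left(n + 5\right)^{2}}{5} = - \frac{\left(5 + n\right)^{2}}{5}$)
$T{\left(N,C \right)} = - \frac{5}{6} + \frac{C}{6} + \frac{N C^{2}}{6}$ ($T{\left(N,C \right)} = - \frac{5}{6} + \frac{C N C + C}{6} = - \frac{5}{6} + \frac{N C^{2} + C}{6} = - \frac{5}{6} + \frac{C + N C^{2}}{6} = - \frac{5}{6} + \left(\frac{C}{6} + \frac{N C^{2}}{6}\right) = - \frac{5}{6} + \frac{C}{6} + \frac{N C^{2}}{6}$)
$\left(-11240 + 10469\right) + T{\left(W{\left(13,14 \right)},-6 \right)} = \left(-11240 + 10469\right) + \left(- \frac{5}{6} + \frac{1}{6} \left(-6\right) + \frac{- \frac{\left(5 + 13\right)^{2}}{5} \left(-6\right)^{2}}{6}\right) = -771 - \left(\frac{11}{6} - \frac{1}{6} \left(- \frac{18^{2}}{5}\right) 36\right) = -771 - \left(\frac{11}{6} - \frac{1}{6} \left(\left(- \frac{1}{5}\right) 324\right) 36\right) = -771 - \left(\frac{11}{6} + \frac{1944}{5}\right) = -771 - \frac{11719}{30} = - \frac{34849}{30}$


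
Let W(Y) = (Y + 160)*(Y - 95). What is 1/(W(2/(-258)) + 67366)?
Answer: 16641/868086022 ≈ 1.9170e-5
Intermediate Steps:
W(Y) = (-95 + Y)*(160 + Y) (W(Y) = (160 + Y)*(-95 + Y) = (-95 + Y)*(160 + Y))
1/(W(2/(-258)) + 67366) = 1/((-15200 + (2/(-258))² + 65*(2/(-258))) + 67366) = 1/((-15200 + (2*(-1/258))² + 65*(2*(-1/258))) + 67366) = 1/((-15200 + (-1/129)² + 65*(-1/129)) + 67366) = 1/((-15200 + 1/16641 - 65/129) + 67366) = 1/(-252951584/16641 + 67366) = 1/(868086022/16641) = 16641/868086022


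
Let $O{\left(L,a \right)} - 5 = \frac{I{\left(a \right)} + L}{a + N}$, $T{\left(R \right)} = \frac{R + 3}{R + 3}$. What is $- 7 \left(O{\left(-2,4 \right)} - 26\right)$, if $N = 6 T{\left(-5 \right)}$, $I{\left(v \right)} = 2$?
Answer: $147$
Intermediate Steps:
$T{\left(R \right)} = 1$ ($T{\left(R \right)} = \frac{3 + R}{3 + R} = 1$)
$N = 6$ ($N = 6 \cdot 1 = 6$)
$O{\left(L,a \right)} = 5 + \frac{2 + L}{6 + a}$ ($O{\left(L,a \right)} = 5 + \frac{2 + L}{a + 6} = 5 + \frac{2 + L}{6 + a}$)
$- 7 \left(O{\left(-2,4 \right)} - 26\right) = - 7 \left(\frac{32 - 2 + 5 \cdot 4}{6 + 4} - 26\right) = - 7 \left(\frac{32 - 2 + 20}{10} - 26\right) = - 7 \left(\frac{1}{10} \cdot 50 - 26\right) = - 7 \left(5 - 26\right) = \left(-7\right) \left(-21\right) = 147$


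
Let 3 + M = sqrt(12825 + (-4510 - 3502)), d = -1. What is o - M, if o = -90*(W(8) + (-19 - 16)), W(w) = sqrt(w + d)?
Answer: 3153 - sqrt(4813) - 90*sqrt(7) ≈ 2845.5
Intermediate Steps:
W(w) = sqrt(-1 + w) (W(w) = sqrt(w - 1) = sqrt(-1 + w))
M = -3 + sqrt(4813) (M = -3 + sqrt(12825 + (-4510 - 3502)) = -3 + sqrt(12825 - 8012) = -3 + sqrt(4813) ≈ 66.376)
o = 3150 - 90*sqrt(7) (o = -90*(sqrt(-1 + 8) + (-19 - 16)) = -90*(sqrt(7) - 35) = -90*(-35 + sqrt(7)) = 3150 - 90*sqrt(7) ≈ 2911.9)
o - M = (3150 - 90*sqrt(7)) - (-3 + sqrt(4813)) = (3150 - 90*sqrt(7)) + (3 - sqrt(4813)) = 3153 - sqrt(4813) - 90*sqrt(7)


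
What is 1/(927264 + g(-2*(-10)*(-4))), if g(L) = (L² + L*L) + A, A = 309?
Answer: 1/940373 ≈ 1.0634e-6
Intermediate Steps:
g(L) = 309 + 2*L² (g(L) = (L² + L*L) + 309 = (L² + L²) + 309 = 2*L² + 309 = 309 + 2*L²)
1/(927264 + g(-2*(-10)*(-4))) = 1/(927264 + (309 + 2*(-2*(-10)*(-4))²)) = 1/(927264 + (309 + 2*(20*(-4))²)) = 1/(927264 + (309 + 2*(-80)²)) = 1/(927264 + (309 + 2*6400)) = 1/(927264 + (309 + 12800)) = 1/(927264 + 13109) = 1/940373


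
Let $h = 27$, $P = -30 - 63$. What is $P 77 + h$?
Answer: $-7134$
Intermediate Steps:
$P = -93$ ($P = -30 - 63 = -93$)
$P 77 + h = \left(-93\right) 77 + 27 = -7161 + 27 = -7134$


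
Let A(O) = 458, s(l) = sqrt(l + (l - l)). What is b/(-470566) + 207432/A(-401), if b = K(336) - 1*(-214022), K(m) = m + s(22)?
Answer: 24378067637/53879807 - sqrt(22)/470566 ≈ 452.45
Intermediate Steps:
s(l) = sqrt(l) (s(l) = sqrt(l + 0) = sqrt(l))
K(m) = m + sqrt(22)
b = 214358 + sqrt(22) (b = (336 + sqrt(22)) - 1*(-214022) = (336 + sqrt(22)) + 214022 = 214358 + sqrt(22) ≈ 2.1436e+5)
b/(-470566) + 207432/A(-401) = (214358 + sqrt(22))/(-470566) + 207432/458 = (214358 + sqrt(22))*(-1/470566) + 207432*(1/458) = (-107179/235283 - sqrt(22)/470566) + 103716/229 = 24378067637/53879807 - sqrt(22)/470566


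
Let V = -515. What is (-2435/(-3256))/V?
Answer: -487/335368 ≈ -0.0014521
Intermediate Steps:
(-2435/(-3256))/V = -2435/(-3256)/(-515) = -2435*(-1/3256)*(-1/515) = (2435/3256)*(-1/515) = -487/335368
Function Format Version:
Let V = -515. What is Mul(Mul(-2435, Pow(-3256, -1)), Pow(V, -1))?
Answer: Rational(-487, 335368) ≈ -0.0014521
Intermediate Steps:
Mul(Mul(-2435, Pow(-3256, -1)), Pow(V, -1)) = Mul(Mul(-2435, Pow(-3256, -1)), Pow(-515, -1)) = Mul(Mul(-2435, Rational(-1, 3256)), Rational(-1, 515)) = Mul(Rational(2435, 3256), Rational(-1, 515)) = Rational(-487, 335368)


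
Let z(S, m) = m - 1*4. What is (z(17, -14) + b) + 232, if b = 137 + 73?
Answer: 424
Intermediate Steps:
z(S, m) = -4 + m (z(S, m) = m - 4 = -4 + m)
b = 210
(z(17, -14) + b) + 232 = ((-4 - 14) + 210) + 232 = (-18 + 210) + 232 = 192 + 232 = 424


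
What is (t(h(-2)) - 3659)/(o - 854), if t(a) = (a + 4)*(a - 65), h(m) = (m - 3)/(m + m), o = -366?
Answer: 63899/19520 ≈ 3.2735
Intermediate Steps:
h(m) = (-3 + m)/(2*m) (h(m) = (-3 + m)/((2*m)) = (-3 + m)*(1/(2*m)) = (-3 + m)/(2*m))
t(a) = (-65 + a)*(4 + a) (t(a) = (4 + a)*(-65 + a) = (-65 + a)*(4 + a))
(t(h(-2)) - 3659)/(o - 854) = ((-260 + ((½)*(-3 - 2)/(-2))² - 61*(-3 - 2)/(2*(-2))) - 3659)/(-366 - 854) = ((-260 + ((½)*(-½)*(-5))² - 61*(-1)*(-5)/(2*2)) - 3659)/(-1220) = ((-260 + (5/4)² - 61*5/4) - 3659)*(-1/1220) = ((-260 + 25/16 - 305/4) - 3659)*(-1/1220) = (-5355/16 - 3659)*(-1/1220) = -63899/16*(-1/1220) = 63899/19520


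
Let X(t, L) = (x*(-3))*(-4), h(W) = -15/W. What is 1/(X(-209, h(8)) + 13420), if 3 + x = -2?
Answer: 1/13360 ≈ 7.4850e-5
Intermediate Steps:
x = -5 (x = -3 - 2 = -5)
X(t, L) = -60 (X(t, L) = -5*(-3)*(-4) = 15*(-4) = -60)
1/(X(-209, h(8)) + 13420) = 1/(-60 + 13420) = 1/13360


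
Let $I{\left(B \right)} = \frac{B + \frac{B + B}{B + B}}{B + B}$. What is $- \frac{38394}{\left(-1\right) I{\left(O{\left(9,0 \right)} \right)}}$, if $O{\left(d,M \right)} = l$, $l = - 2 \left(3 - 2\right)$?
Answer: $153576$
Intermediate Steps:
$l = -2$ ($l = \left(-2\right) 1 = -2$)
$O{\left(d,M \right)} = -2$
$I{\left(B \right)} = \frac{1 + B}{2 B}$ ($I{\left(B \right)} = \frac{B + \frac{2 B}{2 B}}{2 B} = \left(B + 2 B \frac{1}{2 B}\right) \frac{1}{2 B} = \left(B + 1\right) \frac{1}{2 B} = \left(1 + B\right) \frac{1}{2 B} = \frac{1 + B}{2 B}$)
$- \frac{38394}{\left(-1\right) I{\left(O{\left(9,0 \right)} \right)}} = - \frac{38394}{\left(-1\right) \frac{1 - 2}{2 \left(-2\right)}} = - \frac{38394}{\left(-1\right) \frac{1}{2} \left(- \frac{1}{2}\right) \left(-1\right)} = - \frac{38394}{\left(-1\right) \frac{1}{4}} = - \frac{38394}{- \frac{1}{4}} = \left(-38394\right) \left(-4\right) = 153576$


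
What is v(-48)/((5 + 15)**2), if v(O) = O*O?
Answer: 144/25 ≈ 5.7600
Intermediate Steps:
v(O) = O**2
v(-48)/((5 + 15)**2) = (-48)**2/((5 + 15)**2) = 2304/(20**2) = 2304/400 = 2304*(1/400) = 144/25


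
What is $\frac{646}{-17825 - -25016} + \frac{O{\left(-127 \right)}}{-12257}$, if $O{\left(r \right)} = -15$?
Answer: $\frac{472111}{5184711} \approx 0.091058$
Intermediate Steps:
$\frac{646}{-17825 - -25016} + \frac{O{\left(-127 \right)}}{-12257} = \frac{646}{-17825 - -25016} - \frac{15}{-12257} = \frac{646}{-17825 + 25016} - - \frac{15}{12257} = \frac{646}{7191} + \frac{15}{12257} = 646 \cdot \frac{1}{7191} + \frac{15}{12257} = \frac{38}{423} + \frac{15}{12257} = \frac{472111}{5184711}$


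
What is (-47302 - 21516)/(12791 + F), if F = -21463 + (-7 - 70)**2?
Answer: 68818/2743 ≈ 25.089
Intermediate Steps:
F = -15534 (F = -21463 + (-77)**2 = -21463 + 5929 = -15534)
(-47302 - 21516)/(12791 + F) = (-47302 - 21516)/(12791 - 15534) = -68818/(-2743) = -68818*(-1/2743) = 68818/2743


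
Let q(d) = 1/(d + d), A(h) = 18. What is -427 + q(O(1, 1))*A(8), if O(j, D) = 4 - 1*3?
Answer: -418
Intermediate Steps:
O(j, D) = 1 (O(j, D) = 4 - 3 = 1)
q(d) = 1/(2*d)
-427 + q(O(1, 1))*A(8) = -427 + ((½)/1)*18 = -427 + ((½)*1)*18 = -427 + (½)*18 = -427 + 9 = -418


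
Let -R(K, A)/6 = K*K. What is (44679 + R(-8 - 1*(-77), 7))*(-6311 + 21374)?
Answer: 242710119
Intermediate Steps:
R(K, A) = -6*K² (R(K, A) = -6*K*K = -6*K²)
(44679 + R(-8 - 1*(-77), 7))*(-6311 + 21374) = (44679 - 6*(-8 - 1*(-77))²)*(-6311 + 21374) = (44679 - 6*(-8 + 77)²)*15063 = (44679 - 6*69²)*15063 = (44679 - 6*4761)*15063 = (44679 - 28566)*15063 = 16113*15063 = 242710119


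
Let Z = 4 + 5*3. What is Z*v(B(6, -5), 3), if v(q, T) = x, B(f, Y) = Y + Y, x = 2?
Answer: 38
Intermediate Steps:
B(f, Y) = 2*Y
v(q, T) = 2
Z = 19 (Z = 4 + 15 = 19)
Z*v(B(6, -5), 3) = 19*2 = 38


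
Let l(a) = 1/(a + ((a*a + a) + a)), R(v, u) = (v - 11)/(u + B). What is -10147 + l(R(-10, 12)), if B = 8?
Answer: -8310793/819 ≈ -10147.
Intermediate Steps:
R(v, u) = (-11 + v)/(8 + u) (R(v, u) = (v - 11)/(u + 8) = (-11 + v)/(8 + u))
l(a) = 1/(a² + 3*a) (l(a) = 1/(a + ((a² + a) + a)) = 1/(a + ((a + a²) + a)) = 1/(a + (a² + 2*a)) = 1/(a² + 3*a))
-10147 + l(R(-10, 12)) = -10147 + 1/((((-11 - 10)/(8 + 12)))*(3 + (-11 - 10)/(8 + 12))) = -10147 + 1/(((-21/20))*(3 - 21/20)) = -10147 + 1/((((1/20)*(-21)))*(3 + (1/20)*(-21))) = -10147 + 1/((-21/20)*(3 - 21/20)) = -10147 - 20/(21*39/20) = -10147 - 20/21*20/39 = -10147 - 400/819 = -8310793/819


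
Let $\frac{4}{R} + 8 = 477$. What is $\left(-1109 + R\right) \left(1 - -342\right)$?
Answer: $- \frac{25485733}{67} \approx -3.8038 \cdot 10^{5}$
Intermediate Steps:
$R = \frac{4}{469}$ ($R = \frac{4}{-8 + 477} = \frac{4}{469} \approx 0.0085288$)
$\left(-1109 + R\right) \left(1 - -342\right) = \left(-1109 + \frac{4}{469}\right) \left(1 - -342\right) = - \frac{520117 \left(1 + 342\right)}{469} = \left(- \frac{520117}{469}\right) 343 = - \frac{25485733}{67}$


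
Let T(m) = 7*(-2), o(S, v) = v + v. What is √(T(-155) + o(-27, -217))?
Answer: 8*I*√7 ≈ 21.166*I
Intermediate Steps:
o(S, v) = 2*v
T(m) = -14
√(T(-155) + o(-27, -217)) = √(-14 + 2*(-217)) = √(-14 - 434) = √(-448) = 8*I*√7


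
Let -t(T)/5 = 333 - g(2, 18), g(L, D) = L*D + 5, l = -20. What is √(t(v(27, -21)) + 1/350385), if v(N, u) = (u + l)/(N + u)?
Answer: I*√179243686058115/350385 ≈ 38.21*I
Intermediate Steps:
g(L, D) = 5 + D*L (g(L, D) = D*L + 5 = 5 + D*L)
v(N, u) = (-20 + u)/(N + u) (v(N, u) = (u - 20)/(N + u) = (-20 + u)/(N + u))
t(T) = -1460 (t(T) = -5*(333 - (5 + 18*2)) = -5*(333 - (5 + 36)) = -5*(333 - 1*41) = -5*(333 - 41) = -5*292 = -1460)
√(t(v(27, -21)) + 1/350385) = √(-1460 + 1/350385) = √(-511562099/350385) = I*√179243686058115/350385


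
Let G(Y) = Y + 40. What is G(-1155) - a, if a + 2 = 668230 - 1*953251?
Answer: 283908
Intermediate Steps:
G(Y) = 40 + Y
a = -285023 (a = -2 + (668230 - 1*953251) = -2 + (668230 - 953251) = -2 - 285021 = -285023)
G(-1155) - a = (40 - 1155) - 1*(-285023) = -1115 + 285023 = 283908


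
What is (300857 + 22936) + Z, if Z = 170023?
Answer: 493816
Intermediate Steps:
(300857 + 22936) + Z = (300857 + 22936) + 170023 = 323793 + 170023 = 493816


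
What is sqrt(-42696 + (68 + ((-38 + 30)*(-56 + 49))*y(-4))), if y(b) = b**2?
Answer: 2*I*sqrt(10433) ≈ 204.28*I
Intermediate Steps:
sqrt(-42696 + (68 + ((-38 + 30)*(-56 + 49))*y(-4))) = sqrt(-42696 + (68 + ((-38 + 30)*(-56 + 49))*(-4)**2)) = sqrt(-42696 + (68 - 8*(-7)*16)) = sqrt(-42696 + (68 + 56*16)) = sqrt(-42696 + (68 + 896)) = sqrt(-42696 + 964) = sqrt(-41732) = 2*I*sqrt(10433)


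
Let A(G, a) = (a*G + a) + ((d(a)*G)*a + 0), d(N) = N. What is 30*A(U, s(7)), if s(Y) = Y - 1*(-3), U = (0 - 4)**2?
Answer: 53100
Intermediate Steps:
U = 16 (U = (-4)**2 = 16)
s(Y) = 3 + Y (s(Y) = Y + 3 = 3 + Y)
A(G, a) = a + G*a + G*a**2 (A(G, a) = (a*G + a) + ((a*G)*a + 0) = (G*a + a) + ((G*a)*a + 0) = (a + G*a) + (G*a**2 + 0) = (a + G*a) + G*a**2 = a + G*a + G*a**2)
30*A(U, s(7)) = 30*((3 + 7)*(1 + 16 + 16*(3 + 7))) = 30*(10*(1 + 16 + 16*10)) = 30*(10*(1 + 16 + 160)) = 30*(10*177) = 30*1770 = 53100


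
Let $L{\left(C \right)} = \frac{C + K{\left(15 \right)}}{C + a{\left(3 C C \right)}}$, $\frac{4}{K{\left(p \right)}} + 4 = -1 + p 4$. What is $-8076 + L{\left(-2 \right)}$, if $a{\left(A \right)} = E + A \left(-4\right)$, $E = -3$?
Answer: $- \frac{444178}{55} \approx -8076.0$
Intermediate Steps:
$a{\left(A \right)} = -3 - 4 A$ ($a{\left(A \right)} = -3 + A \left(-4\right) = -3 - 4 A$)
$K{\left(p \right)} = \frac{4}{-5 + 4 p}$ ($K{\left(p \right)} = \frac{4}{-4 + \left(-1 + p 4\right)} = \frac{4}{-4 + \left(-1 + 4 p\right)} = \frac{4}{-5 + 4 p}$)
$L{\left(C \right)} = \frac{\frac{4}{55} + C}{-3 + C - 12 C^{2}}$ ($L{\left(C \right)} = \frac{C + \frac{4}{-5 + 4 \cdot 15}}{C - \left(3 + 4 \cdot 3 C C\right)} = \frac{C + \frac{4}{-5 + 60}}{C - \left(3 + 4 \cdot 3 C^{2}\right)} = \frac{C + \frac{4}{55}}{C - \left(3 + 12 C^{2}\right)} = \frac{C + 4 \cdot \frac{1}{55}}{-3 + C - 12 C^{2}} = \frac{C + \frac{4}{55}}{-3 + C - 12 C^{2}} = \frac{\frac{4}{55} + C}{-3 + C - 12 C^{2}}$)
$-8076 + L{\left(-2 \right)} = -8076 + \frac{- \frac{4}{55} - -2}{3 - -2 + 12 \left(-2\right)^{2}} = -8076 + \frac{- \frac{4}{55} + 2}{3 + 2 + 12 \cdot 4} = -8076 + \frac{1}{3 + 2 + 48} \cdot \frac{106}{55} = -8076 + \frac{1}{53} \cdot \frac{106}{55} = -8076 + \frac{2}{55} = - \frac{444178}{55}$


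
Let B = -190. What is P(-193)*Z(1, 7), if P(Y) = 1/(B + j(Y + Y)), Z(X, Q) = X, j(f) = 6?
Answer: -1/184 ≈ -0.0054348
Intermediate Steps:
P(Y) = -1/184 (P(Y) = 1/(-190 + 6) = 1/(-184) = -1/184)
P(-193)*Z(1, 7) = -1/184*1 = -1/184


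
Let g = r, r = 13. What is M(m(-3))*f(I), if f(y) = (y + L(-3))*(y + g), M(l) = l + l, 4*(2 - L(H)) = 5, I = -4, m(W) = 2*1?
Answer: -117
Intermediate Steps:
m(W) = 2
g = 13
L(H) = ¾ (L(H) = 2 - ¼*5 = 2 - 5/4 = ¾)
M(l) = 2*l
f(y) = (13 + y)*(¾ + y) (f(y) = (y + ¾)*(y + 13) = (¾ + y)*(13 + y) = (13 + y)*(¾ + y))
M(m(-3))*f(I) = (2*2)*(39/4 + (-4)² + (55/4)*(-4)) = 4*(39/4 + 16 - 55) = 4*(-117/4) = -117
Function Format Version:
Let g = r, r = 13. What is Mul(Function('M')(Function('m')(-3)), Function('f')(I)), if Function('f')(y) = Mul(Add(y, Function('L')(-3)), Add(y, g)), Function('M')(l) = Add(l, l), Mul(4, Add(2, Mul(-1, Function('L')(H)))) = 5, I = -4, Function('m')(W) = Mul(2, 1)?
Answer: -117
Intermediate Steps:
Function('m')(W) = 2
g = 13
Function('L')(H) = Rational(3, 4) (Function('L')(H) = Add(2, Mul(Rational(-1, 4), 5)) = Add(2, Rational(-5, 4)) = Rational(3, 4))
Function('M')(l) = Mul(2, l)
Function('f')(y) = Mul(Add(13, y), Add(Rational(3, 4), y)) (Function('f')(y) = Mul(Add(y, Rational(3, 4)), Add(y, 13)) = Mul(Add(Rational(3, 4), y), Add(13, y)) = Mul(Add(13, y), Add(Rational(3, 4), y)))
Mul(Function('M')(Function('m')(-3)), Function('f')(I)) = Mul(Mul(2, 2), Add(Rational(39, 4), Pow(-4, 2), Mul(Rational(55, 4), -4))) = Mul(4, Add(Rational(39, 4), 16, -55)) = Mul(4, Rational(-117, 4)) = -117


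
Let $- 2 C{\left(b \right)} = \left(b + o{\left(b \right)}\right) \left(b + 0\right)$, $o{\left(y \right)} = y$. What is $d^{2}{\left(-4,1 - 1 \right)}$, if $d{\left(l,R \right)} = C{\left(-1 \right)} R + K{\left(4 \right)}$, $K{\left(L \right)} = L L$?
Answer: $256$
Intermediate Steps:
$K{\left(L \right)} = L^{2}$
$C{\left(b \right)} = - b^{2}$ ($C{\left(b \right)} = - \frac{\left(b + b\right) \left(b + 0\right)}{2} = - \frac{2 b b}{2} = - \frac{2 b^{2}}{2} = - b^{2}$)
$d{\left(l,R \right)} = 16 - R$ ($d{\left(l,R \right)} = - \left(-1\right)^{2} R + 4^{2} = \left(-1\right) 1 R + 16 = - R + 16 = 16 - R$)
$d^{2}{\left(-4,1 - 1 \right)} = \left(16 - \left(1 - 1\right)\right)^{2} = \left(16 - 0\right)^{2} = \left(16 + 0\right)^{2} = 16^{2} = 256$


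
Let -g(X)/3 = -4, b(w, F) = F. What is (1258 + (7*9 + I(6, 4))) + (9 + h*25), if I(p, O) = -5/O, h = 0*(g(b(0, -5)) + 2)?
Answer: 5315/4 ≈ 1328.8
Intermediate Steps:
g(X) = 12 (g(X) = -3*(-4) = 12)
h = 0 (h = 0*(12 + 2) = 0*14 = 0)
(1258 + (7*9 + I(6, 4))) + (9 + h*25) = (1258 + (7*9 - 5/4)) + (9 + 0*25) = (1258 + (63 - 5*1/4)) + (9 + 0) = (1258 + (63 - 5/4)) + 9 = (1258 + 247/4) + 9 = 5279/4 + 9 = 5315/4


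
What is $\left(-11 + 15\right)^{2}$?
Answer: $16$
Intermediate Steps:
$\left(-11 + 15\right)^{2} = 4^{2} = 16$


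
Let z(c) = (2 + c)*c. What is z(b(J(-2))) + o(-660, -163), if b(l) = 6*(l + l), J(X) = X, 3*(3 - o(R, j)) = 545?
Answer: 1048/3 ≈ 349.33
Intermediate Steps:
o(R, j) = -536/3 (o(R, j) = 3 - ⅓*545 = 3 - 545/3 = -536/3)
b(l) = 12*l (b(l) = 6*(2*l) = 12*l)
z(c) = c*(2 + c)
z(b(J(-2))) + o(-660, -163) = (12*(-2))*(2 + 12*(-2)) - 536/3 = -24*(2 - 24) - 536/3 = -24*(-22) - 536/3 = 528 - 536/3 = 1048/3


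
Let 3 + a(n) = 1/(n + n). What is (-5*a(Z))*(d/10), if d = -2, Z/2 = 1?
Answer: -11/4 ≈ -2.7500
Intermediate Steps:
Z = 2 (Z = 2*1 = 2)
a(n) = -3 + 1/(2*n) (a(n) = -3 + 1/(n + n) = -3 + 1/(2*n))
(-5*a(Z))*(d/10) = (-5*(-3 + (½)/2))*(-2/10) = (-5*(-3 + (½)*(½)))*(-2*⅒) = -5*(-3 + ¼)*(-⅕) = -5*(-11/4)*(-⅕) = (55/4)*(-⅕) = -11/4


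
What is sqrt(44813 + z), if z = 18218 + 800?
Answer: sqrt(63831) ≈ 252.65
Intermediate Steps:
z = 19018
sqrt(44813 + z) = sqrt(44813 + 19018) = sqrt(63831)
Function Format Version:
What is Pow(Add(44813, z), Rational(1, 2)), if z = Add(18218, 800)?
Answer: Pow(63831, Rational(1, 2)) ≈ 252.65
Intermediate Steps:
z = 19018
Pow(Add(44813, z), Rational(1, 2)) = Pow(Add(44813, 19018), Rational(1, 2)) = Pow(63831, Rational(1, 2))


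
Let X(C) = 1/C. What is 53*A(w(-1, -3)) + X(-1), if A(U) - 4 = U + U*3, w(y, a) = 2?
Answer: 635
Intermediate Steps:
A(U) = 4 + 4*U (A(U) = 4 + (U + U*3) = 4 + (U + 3*U) = 4 + 4*U)
53*A(w(-1, -3)) + X(-1) = 53*(4 + 4*2) + 1/(-1) = 53*(4 + 8) - 1 = 53*12 - 1 = 636 - 1 = 635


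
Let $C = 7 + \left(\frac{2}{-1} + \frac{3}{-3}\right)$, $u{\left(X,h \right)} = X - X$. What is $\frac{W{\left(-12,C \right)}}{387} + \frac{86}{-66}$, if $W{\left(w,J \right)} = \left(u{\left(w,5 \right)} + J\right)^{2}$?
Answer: $- \frac{5371}{4257} \approx -1.2617$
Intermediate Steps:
$u{\left(X,h \right)} = 0$
$C = 4$ ($C = 7 + \left(2 \left(-1\right) + 3 \left(- \frac{1}{3}\right)\right) = 7 - 3 = 4$)
$W{\left(w,J \right)} = J^{2}$ ($W{\left(w,J \right)} = \left(0 + J\right)^{2} = J^{2}$)
$\frac{W{\left(-12,C \right)}}{387} + \frac{86}{-66} = \frac{4^{2}}{387} + \frac{86}{-66} = 16 \cdot \frac{1}{387} + 86 \left(- \frac{1}{66}\right) = \frac{16}{387} - \frac{43}{33} = - \frac{5371}{4257}$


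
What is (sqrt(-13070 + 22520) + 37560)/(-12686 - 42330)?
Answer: -4695/6877 - 15*sqrt(42)/55016 ≈ -0.68448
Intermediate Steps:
(sqrt(-13070 + 22520) + 37560)/(-12686 - 42330) = (sqrt(9450) + 37560)/(-55016) = (15*sqrt(42) + 37560)*(-1/55016) = (37560 + 15*sqrt(42))*(-1/55016) = -4695/6877 - 15*sqrt(42)/55016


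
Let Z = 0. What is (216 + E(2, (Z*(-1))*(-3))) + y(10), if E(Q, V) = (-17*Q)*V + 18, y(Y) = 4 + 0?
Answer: 238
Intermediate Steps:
y(Y) = 4
E(Q, V) = 18 - 17*Q*V (E(Q, V) = -17*Q*V + 18 = 18 - 17*Q*V)
(216 + E(2, (Z*(-1))*(-3))) + y(10) = (216 + (18 - 17*2*(0*(-1))*(-3))) + 4 = (216 + (18 - 17*2*0*(-3))) + 4 = (216 + (18 - 17*2*0)) + 4 = (216 + (18 + 0)) + 4 = (216 + 18) + 4 = 234 + 4 = 238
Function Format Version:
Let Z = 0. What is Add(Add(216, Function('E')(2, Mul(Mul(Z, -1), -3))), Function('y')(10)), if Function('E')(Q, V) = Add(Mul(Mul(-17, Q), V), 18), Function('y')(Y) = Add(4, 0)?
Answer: 238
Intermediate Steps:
Function('y')(Y) = 4
Function('E')(Q, V) = Add(18, Mul(-17, Q, V)) (Function('E')(Q, V) = Add(Mul(-17, Q, V), 18) = Add(18, Mul(-17, Q, V)))
Add(Add(216, Function('E')(2, Mul(Mul(Z, -1), -3))), Function('y')(10)) = Add(Add(216, Add(18, Mul(-17, 2, Mul(Mul(0, -1), -3)))), 4) = Add(Add(216, Add(18, Mul(-17, 2, Mul(0, -3)))), 4) = Add(Add(216, Add(18, Mul(-17, 2, 0))), 4) = Add(Add(216, Add(18, 0)), 4) = Add(Add(216, 18), 4) = Add(234, 4) = 238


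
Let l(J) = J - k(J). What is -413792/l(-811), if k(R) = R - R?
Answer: 413792/811 ≈ 510.22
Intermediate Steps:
k(R) = 0
l(J) = J (l(J) = J - 1*0 = J + 0 = J)
-413792/l(-811) = -413792/(-811) = -413792*(-1/811) = 413792/811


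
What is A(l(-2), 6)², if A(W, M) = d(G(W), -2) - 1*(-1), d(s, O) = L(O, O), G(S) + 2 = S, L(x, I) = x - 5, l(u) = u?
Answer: 36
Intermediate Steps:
L(x, I) = -5 + x
G(S) = -2 + S
d(s, O) = -5 + O
A(W, M) = -6 (A(W, M) = (-5 - 2) - 1*(-1) = -7 + 1 = -6)
A(l(-2), 6)² = (-6)² = 36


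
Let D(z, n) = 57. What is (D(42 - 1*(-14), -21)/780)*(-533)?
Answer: -779/20 ≈ -38.950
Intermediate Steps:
(D(42 - 1*(-14), -21)/780)*(-533) = (57/780)*(-533) = (57*(1/780))*(-533) = (19/260)*(-533) = -779/20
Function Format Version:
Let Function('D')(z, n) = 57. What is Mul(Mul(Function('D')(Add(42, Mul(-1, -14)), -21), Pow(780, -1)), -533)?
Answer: Rational(-779, 20) ≈ -38.950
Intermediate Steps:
Mul(Mul(Function('D')(Add(42, Mul(-1, -14)), -21), Pow(780, -1)), -533) = Mul(Mul(57, Pow(780, -1)), -533) = Mul(Mul(57, Rational(1, 780)), -533) = Mul(Rational(19, 260), -533) = Rational(-779, 20)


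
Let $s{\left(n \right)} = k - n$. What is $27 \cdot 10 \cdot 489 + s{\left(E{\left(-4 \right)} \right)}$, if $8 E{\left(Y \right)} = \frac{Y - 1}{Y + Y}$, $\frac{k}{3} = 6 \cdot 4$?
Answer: $\frac{8454523}{64} \approx 1.321 \cdot 10^{5}$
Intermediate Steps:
$k = 72$ ($k = 3 \cdot 6 \cdot 4 = 3 \cdot 24 = 72$)
$E{\left(Y \right)} = \frac{-1 + Y}{16 Y}$ ($E{\left(Y \right)} = \frac{\left(Y - 1\right) \frac{1}{Y + Y}}{8} = \frac{\left(-1 + Y\right) \frac{1}{2 Y}}{8} = \frac{\frac{1}{2} \frac{1}{Y} \left(-1 + Y\right)}{8} = \frac{-1 + Y}{16 Y}$)
$s{\left(n \right)} = 72 - n$
$27 \cdot 10 \cdot 489 + s{\left(E{\left(-4 \right)} \right)} = 27 \cdot 10 \cdot 489 + \left(72 - \frac{-1 - 4}{16 \left(-4\right)}\right) = 270 \cdot 489 + \left(72 - \frac{1}{16} \left(- \frac{1}{4}\right) \left(-5\right)\right) = 132030 + \left(72 - \frac{5}{64}\right) = 132030 + \frac{4603}{64} = \frac{8454523}{64}$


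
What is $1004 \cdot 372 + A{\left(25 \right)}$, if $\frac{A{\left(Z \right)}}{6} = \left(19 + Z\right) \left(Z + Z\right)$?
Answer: $386688$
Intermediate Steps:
$A{\left(Z \right)} = 12 Z \left(19 + Z\right)$ ($A{\left(Z \right)} = 6 \left(19 + Z\right) \left(Z + Z\right) = 6 \left(19 + Z\right) 2 Z = 6 \cdot 2 Z \left(19 + Z\right) = 12 Z \left(19 + Z\right)$)
$1004 \cdot 372 + A{\left(25 \right)} = 1004 \cdot 372 + 12 \cdot 25 \left(19 + 25\right) = 373488 + 12 \cdot 25 \cdot 44 = 373488 + 13200 = 386688$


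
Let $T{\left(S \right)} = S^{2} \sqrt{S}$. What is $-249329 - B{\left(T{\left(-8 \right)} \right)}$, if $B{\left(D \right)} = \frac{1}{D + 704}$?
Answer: $\frac{- 31914112 \sqrt{2} + 175527617 i}{64 \left(- 11 i + 2 \sqrt{2}\right)} \approx -2.4933 \cdot 10^{5} + 0.00035095 i$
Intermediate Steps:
$T{\left(S \right)} = S^{\frac{5}{2}}$
$B{\left(D \right)} = \frac{1}{704 + D}$
$-249329 - B{\left(T{\left(-8 \right)} \right)} = -249329 - \frac{1}{704 + \left(-8\right)^{\frac{5}{2}}} = -249329 - \frac{1}{704 + 128 i \sqrt{2}}$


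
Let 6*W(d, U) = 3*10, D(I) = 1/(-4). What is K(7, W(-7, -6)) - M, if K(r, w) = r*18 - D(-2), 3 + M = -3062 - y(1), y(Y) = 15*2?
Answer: 12885/4 ≈ 3221.3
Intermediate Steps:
y(Y) = 30
D(I) = -¼
W(d, U) = 5 (W(d, U) = (3*10)/6 = (⅙)*30 = 5)
M = -3095 (M = -3 + (-3062 - 1*30) = -3 + (-3062 - 30) = -3 - 3092 = -3095)
K(r, w) = ¼ + 18*r (K(r, w) = r*18 - 1*(-¼) = 18*r + ¼ = ¼ + 18*r)
K(7, W(-7, -6)) - M = (¼ + 18*7) - 1*(-3095) = (¼ + 126) + 3095 = 505/4 + 3095 = 12885/4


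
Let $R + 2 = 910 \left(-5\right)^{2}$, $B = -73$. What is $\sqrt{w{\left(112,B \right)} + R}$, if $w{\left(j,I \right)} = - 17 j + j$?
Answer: $26 \sqrt{31} \approx 144.76$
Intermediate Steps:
$w{\left(j,I \right)} = - 16 j$
$R = 22748$ ($R = -2 + 910 \left(-5\right)^{2} = -2 + 910 \cdot 25 = -2 + 22750 = 22748$)
$\sqrt{w{\left(112,B \right)} + R} = \sqrt{\left(-16\right) 112 + 22748} = \sqrt{-1792 + 22748} = \sqrt{20956} = 26 \sqrt{31}$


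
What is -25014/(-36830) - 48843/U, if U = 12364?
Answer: -744807297/227683060 ≈ -3.2712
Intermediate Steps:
-25014/(-36830) - 48843/U = -25014/(-36830) - 48843/12364 = -25014*(-1/36830) - 48843*1/12364 = 12507/18415 - 48843/12364 = -744807297/227683060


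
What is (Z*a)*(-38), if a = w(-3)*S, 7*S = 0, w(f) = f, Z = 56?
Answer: 0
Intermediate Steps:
S = 0 (S = (⅐)*0 = 0)
a = 0 (a = -3*0 = 0)
(Z*a)*(-38) = (56*0)*(-38) = 0*(-38) = 0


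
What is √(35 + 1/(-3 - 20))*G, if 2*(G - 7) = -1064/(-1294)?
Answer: 9590*√4623/14881 ≈ 43.818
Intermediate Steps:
G = 4795/647 (G = 7 + (-1064/(-1294))/2 = 7 + (-1064*(-1/1294))/2 = 7 + (½)*(532/647) = 7 + 266/647 = 4795/647 ≈ 7.4111)
√(35 + 1/(-3 - 20))*G = √(35 + 1/(-3 - 20))*(4795/647) = √(35 + 1/(-23))*(4795/647) = √(35 - 1/23)*(4795/647) = √(804/23)*(4795/647) = (2*√4623/23)*(4795/647) = 9590*√4623/14881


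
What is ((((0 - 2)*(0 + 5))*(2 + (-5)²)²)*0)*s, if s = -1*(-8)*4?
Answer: 0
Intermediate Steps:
s = 32 (s = 8*4 = 32)
((((0 - 2)*(0 + 5))*(2 + (-5)²)²)*0)*s = ((((0 - 2)*(0 + 5))*(2 + (-5)²)²)*0)*32 = (((-2*5)*(2 + 25)²)*0)*32 = (-10*27²*0)*32 = (-10*729*0)*32 = -7290*0*32 = 0*32 = 0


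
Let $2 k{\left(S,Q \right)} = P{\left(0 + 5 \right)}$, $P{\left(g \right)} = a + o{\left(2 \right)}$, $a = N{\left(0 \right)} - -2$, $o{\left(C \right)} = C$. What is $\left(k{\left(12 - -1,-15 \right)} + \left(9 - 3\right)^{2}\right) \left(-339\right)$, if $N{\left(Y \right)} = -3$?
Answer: $- \frac{24747}{2} \approx -12374.0$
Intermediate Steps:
$a = -1$ ($a = -3 - -2 = -3 + 2 = -1$)
$P{\left(g \right)} = 1$ ($P{\left(g \right)} = -1 + 2 = 1$)
$k{\left(S,Q \right)} = \frac{1}{2}$ ($k{\left(S,Q \right)} = \frac{1}{2} \cdot 1 = \frac{1}{2}$)
$\left(k{\left(12 - -1,-15 \right)} + \left(9 - 3\right)^{2}\right) \left(-339\right) = \left(\frac{1}{2} + \left(9 - 3\right)^{2}\right) \left(-339\right) = \left(\frac{1}{2} + 6^{2}\right) \left(-339\right) = \left(\frac{1}{2} + 36\right) \left(-339\right) = \frac{73}{2} \left(-339\right) = - \frac{24747}{2}$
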